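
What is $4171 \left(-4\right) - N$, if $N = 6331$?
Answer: $-23015$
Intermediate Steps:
$4171 \left(-4\right) - N = 4171 \left(-4\right) - 6331 = -16684 - 6331 = -23015$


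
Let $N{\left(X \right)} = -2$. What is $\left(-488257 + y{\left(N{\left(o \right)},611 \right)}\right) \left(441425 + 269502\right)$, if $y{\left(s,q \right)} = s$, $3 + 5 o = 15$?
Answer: $-347116506093$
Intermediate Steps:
$o = \frac{12}{5}$ ($o = - \frac{3}{5} + \frac{1}{5} \cdot 15 = - \frac{3}{5} + 3 = \frac{12}{5} \approx 2.4$)
$\left(-488257 + y{\left(N{\left(o \right)},611 \right)}\right) \left(441425 + 269502\right) = \left(-488257 - 2\right) \left(441425 + 269502\right) = \left(-488259\right) 710927 = -347116506093$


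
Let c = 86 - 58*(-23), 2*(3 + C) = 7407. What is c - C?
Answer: -4561/2 ≈ -2280.5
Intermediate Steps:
C = 7401/2 (C = -3 + (½)*7407 = -3 + 7407/2 = 7401/2 ≈ 3700.5)
c = 1420 (c = 86 + 1334 = 1420)
c - C = 1420 - 1*7401/2 = 1420 - 7401/2 = -4561/2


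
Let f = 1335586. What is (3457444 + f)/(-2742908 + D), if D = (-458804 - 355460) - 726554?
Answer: -2396515/2141863 ≈ -1.1189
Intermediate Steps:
D = -1540818 (D = -814264 - 726554 = -1540818)
(3457444 + f)/(-2742908 + D) = (3457444 + 1335586)/(-2742908 - 1540818) = 4793030/(-4283726) = 4793030*(-1/4283726) = -2396515/2141863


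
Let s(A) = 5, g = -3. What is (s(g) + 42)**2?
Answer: 2209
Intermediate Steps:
(s(g) + 42)**2 = (5 + 42)**2 = 47**2 = 2209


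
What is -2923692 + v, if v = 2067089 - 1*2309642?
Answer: -3166245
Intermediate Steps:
v = -242553 (v = 2067089 - 2309642 = -242553)
-2923692 + v = -2923692 - 242553 = -3166245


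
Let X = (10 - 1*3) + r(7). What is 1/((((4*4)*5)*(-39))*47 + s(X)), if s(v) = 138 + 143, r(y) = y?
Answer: -1/146359 ≈ -6.8325e-6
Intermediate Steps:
X = 14 (X = (10 - 1*3) + 7 = (10 - 3) + 7 = 7 + 7 = 14)
s(v) = 281
1/((((4*4)*5)*(-39))*47 + s(X)) = 1/((((4*4)*5)*(-39))*47 + 281) = 1/(((16*5)*(-39))*47 + 281) = 1/((80*(-39))*47 + 281) = 1/(-3120*47 + 281) = 1/(-146640 + 281) = 1/(-146359) = -1/146359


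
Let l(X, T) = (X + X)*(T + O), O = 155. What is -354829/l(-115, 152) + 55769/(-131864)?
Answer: 21425661083/4655458520 ≈ 4.6023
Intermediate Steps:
l(X, T) = 2*X*(155 + T) (l(X, T) = (X + X)*(T + 155) = (2*X)*(155 + T) = 2*X*(155 + T))
-354829/l(-115, 152) + 55769/(-131864) = -354829*(-1/(230*(155 + 152))) + 55769/(-131864) = -354829/(2*(-115)*307) + 55769*(-1/131864) = -354829/(-70610) - 55769/131864 = -354829*(-1/70610) - 55769/131864 = 354829/70610 - 55769/131864 = 21425661083/4655458520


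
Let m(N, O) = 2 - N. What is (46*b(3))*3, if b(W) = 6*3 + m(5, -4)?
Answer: 2070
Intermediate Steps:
b(W) = 15 (b(W) = 6*3 + (2 - 1*5) = 18 + (2 - 5) = 18 - 3 = 15)
(46*b(3))*3 = (46*15)*3 = 690*3 = 2070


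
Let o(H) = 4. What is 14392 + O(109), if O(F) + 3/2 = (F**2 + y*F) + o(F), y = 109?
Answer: 76313/2 ≈ 38157.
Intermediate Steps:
O(F) = 5/2 + F**2 + 109*F (O(F) = -3/2 + ((F**2 + 109*F) + 4) = -3/2 + (4 + F**2 + 109*F) = 5/2 + F**2 + 109*F)
14392 + O(109) = 14392 + (5/2 + 109**2 + 109*109) = 14392 + (5/2 + 11881 + 11881) = 14392 + 47529/2 = 76313/2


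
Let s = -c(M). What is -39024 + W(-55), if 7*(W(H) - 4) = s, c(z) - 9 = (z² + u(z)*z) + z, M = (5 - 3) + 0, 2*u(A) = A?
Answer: -273157/7 ≈ -39022.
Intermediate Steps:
u(A) = A/2
M = 2 (M = 2 + 0 = 2)
c(z) = 9 + z + 3*z²/2 (c(z) = 9 + ((z² + (z/2)*z) + z) = 9 + ((z² + z²/2) + z) = 9 + (3*z²/2 + z) = 9 + (z + 3*z²/2) = 9 + z + 3*z²/2)
s = -17 (s = -(9 + 2 + (3/2)*2²) = -(9 + 2 + (3/2)*4) = -(9 + 2 + 6) = -1*17 = -17)
W(H) = 11/7 (W(H) = 4 + (⅐)*(-17) = 4 - 17/7 = 11/7)
-39024 + W(-55) = -39024 + 11/7 = -273157/7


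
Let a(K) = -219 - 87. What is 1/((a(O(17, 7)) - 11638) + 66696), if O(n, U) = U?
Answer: 1/54752 ≈ 1.8264e-5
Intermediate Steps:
a(K) = -306
1/((a(O(17, 7)) - 11638) + 66696) = 1/((-306 - 11638) + 66696) = 1/(-11944 + 66696) = 1/54752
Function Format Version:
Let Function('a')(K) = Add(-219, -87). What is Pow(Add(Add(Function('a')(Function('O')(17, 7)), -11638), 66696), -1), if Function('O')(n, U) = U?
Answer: Rational(1, 54752) ≈ 1.8264e-5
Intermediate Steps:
Function('a')(K) = -306
Pow(Add(Add(Function('a')(Function('O')(17, 7)), -11638), 66696), -1) = Pow(Add(Add(-306, -11638), 66696), -1) = Pow(Add(-11944, 66696), -1) = Pow(54752, -1) = Rational(1, 54752)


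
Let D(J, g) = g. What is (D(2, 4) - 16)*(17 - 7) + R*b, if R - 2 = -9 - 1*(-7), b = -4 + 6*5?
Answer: -120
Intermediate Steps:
b = 26 (b = -4 + 30 = 26)
R = 0 (R = 2 + (-9 - 1*(-7)) = 2 + (-9 + 7) = 2 - 2 = 0)
(D(2, 4) - 16)*(17 - 7) + R*b = (4 - 16)*(17 - 7) + 0*26 = -12*10 + 0 = -120 + 0 = -120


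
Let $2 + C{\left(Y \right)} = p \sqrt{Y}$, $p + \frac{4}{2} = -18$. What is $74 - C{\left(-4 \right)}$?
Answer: $76 + 40 i \approx 76.0 + 40.0 i$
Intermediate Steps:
$p = -20$ ($p = -2 - 18 = -20$)
$C{\left(Y \right)} = -2 - 20 \sqrt{Y}$
$74 - C{\left(-4 \right)} = 74 - \left(-2 - 20 \sqrt{-4}\right) = 74 - \left(-2 - 20 \cdot 2 i\right) = 74 - \left(-2 - 40 i\right) = 74 + \left(2 + 40 i\right) = 76 + 40 i$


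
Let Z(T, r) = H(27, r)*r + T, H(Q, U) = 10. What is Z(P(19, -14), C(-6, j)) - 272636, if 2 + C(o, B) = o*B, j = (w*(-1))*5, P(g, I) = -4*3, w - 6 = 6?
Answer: -269068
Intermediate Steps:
w = 12 (w = 6 + 6 = 12)
P(g, I) = -12
j = -60 (j = (12*(-1))*5 = -12*5 = -60)
C(o, B) = -2 + B*o (C(o, B) = -2 + o*B = -2 + B*o)
Z(T, r) = T + 10*r (Z(T, r) = 10*r + T = T + 10*r)
Z(P(19, -14), C(-6, j)) - 272636 = (-12 + 10*(-2 - 60*(-6))) - 272636 = (-12 + 10*(-2 + 360)) - 272636 = (-12 + 10*358) - 272636 = (-12 + 3580) - 272636 = 3568 - 272636 = -269068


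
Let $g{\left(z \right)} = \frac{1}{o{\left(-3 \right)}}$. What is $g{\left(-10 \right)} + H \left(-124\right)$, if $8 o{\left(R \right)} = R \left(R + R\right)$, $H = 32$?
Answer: $- \frac{35708}{9} \approx -3967.6$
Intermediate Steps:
$o{\left(R \right)} = \frac{R^{2}}{4}$ ($o{\left(R \right)} = \frac{R \left(R + R\right)}{8} = \frac{R 2 R}{8} = \frac{2 R^{2}}{8} = \frac{R^{2}}{4}$)
$g{\left(z \right)} = \frac{4}{9}$ ($g{\left(z \right)} = \frac{1}{\frac{1}{4} \left(-3\right)^{2}} = \frac{1}{\frac{1}{4} \cdot 9} = \frac{1}{\frac{9}{4}} = \frac{4}{9}$)
$g{\left(-10 \right)} + H \left(-124\right) = \frac{4}{9} + 32 \left(-124\right) = \frac{4}{9} - 3968 = - \frac{35708}{9}$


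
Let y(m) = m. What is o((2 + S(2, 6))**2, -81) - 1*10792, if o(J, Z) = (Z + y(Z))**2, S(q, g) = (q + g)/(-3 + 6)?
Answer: 15452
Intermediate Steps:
S(q, g) = g/3 + q/3 (S(q, g) = (g + q)/3 = (g + q)*(1/3) = g/3 + q/3)
o(J, Z) = 4*Z**2 (o(J, Z) = (Z + Z)**2 = (2*Z)**2 = 4*Z**2)
o((2 + S(2, 6))**2, -81) - 1*10792 = 4*(-81)**2 - 1*10792 = 4*6561 - 10792 = 26244 - 10792 = 15452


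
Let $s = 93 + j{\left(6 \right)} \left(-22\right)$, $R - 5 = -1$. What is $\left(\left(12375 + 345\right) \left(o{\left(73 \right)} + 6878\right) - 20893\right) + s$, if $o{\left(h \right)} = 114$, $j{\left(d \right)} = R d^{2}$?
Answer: $88914272$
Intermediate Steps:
$R = 4$ ($R = 5 - 1 = 4$)
$j{\left(d \right)} = 4 d^{2}$
$s = -3075$ ($s = 93 + 4 \cdot 6^{2} \left(-22\right) = 93 + 4 \cdot 36 \left(-22\right) = 93 + 144 \left(-22\right) = 93 - 3168 = -3075$)
$\left(\left(12375 + 345\right) \left(o{\left(73 \right)} + 6878\right) - 20893\right) + s = \left(\left(12375 + 345\right) \left(114 + 6878\right) - 20893\right) - 3075 = \left(12720 \cdot 6992 - 20893\right) - 3075 = \left(88938240 - 20893\right) - 3075 = 88917347 - 3075 = 88914272$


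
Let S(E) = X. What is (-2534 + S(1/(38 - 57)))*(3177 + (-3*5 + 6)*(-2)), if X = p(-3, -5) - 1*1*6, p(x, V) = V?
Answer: -8131275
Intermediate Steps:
X = -11 (X = -5 - 1*1*6 = -5 - 6 = -11)
S(E) = -11
(-2534 + S(1/(38 - 57)))*(3177 + (-3*5 + 6)*(-2)) = (-2534 - 11)*(3177 + (-3*5 + 6)*(-2)) = -2545*(3177 + (-15 + 6)*(-2)) = -2545*(3177 - 9*(-2)) = -2545*(3177 + 18) = -2545*3195 = -8131275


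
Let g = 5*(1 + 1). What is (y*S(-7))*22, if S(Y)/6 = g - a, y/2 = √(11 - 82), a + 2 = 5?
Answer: 1848*I*√71 ≈ 15572.0*I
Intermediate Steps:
a = 3 (a = -2 + 5 = 3)
g = 10 (g = 5*2 = 10)
y = 2*I*√71 (y = 2*√(11 - 82) = 2*√(-71) = 2*(I*√71) = 2*I*√71 ≈ 16.852*I)
S(Y) = 42 (S(Y) = 6*(10 - 1*3) = 6*(10 - 3) = 6*7 = 42)
(y*S(-7))*22 = ((2*I*√71)*42)*22 = (84*I*√71)*22 = 1848*I*√71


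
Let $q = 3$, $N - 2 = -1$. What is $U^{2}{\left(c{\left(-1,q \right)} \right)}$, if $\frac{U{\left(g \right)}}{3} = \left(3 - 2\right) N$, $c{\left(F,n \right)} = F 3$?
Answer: $9$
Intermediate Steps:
$N = 1$ ($N = 2 - 1 = 1$)
$c{\left(F,n \right)} = 3 F$
$U{\left(g \right)} = 3$ ($U{\left(g \right)} = 3 \left(3 - 2\right) 1 = 3 \cdot 1 \cdot 1 = 3 \cdot 1 = 3$)
$U^{2}{\left(c{\left(-1,q \right)} \right)} = 3^{2} = 9$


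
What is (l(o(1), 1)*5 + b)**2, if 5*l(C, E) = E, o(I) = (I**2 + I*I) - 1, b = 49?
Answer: 2500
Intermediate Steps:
o(I) = -1 + 2*I**2 (o(I) = (I**2 + I**2) - 1 = 2*I**2 - 1 = -1 + 2*I**2)
l(C, E) = E/5
(l(o(1), 1)*5 + b)**2 = (((1/5)*1)*5 + 49)**2 = ((1/5)*5 + 49)**2 = (1 + 49)**2 = 50**2 = 2500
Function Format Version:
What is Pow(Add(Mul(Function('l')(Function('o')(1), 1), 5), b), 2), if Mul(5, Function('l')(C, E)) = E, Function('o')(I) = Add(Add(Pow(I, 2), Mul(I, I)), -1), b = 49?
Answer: 2500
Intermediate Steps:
Function('o')(I) = Add(-1, Mul(2, Pow(I, 2))) (Function('o')(I) = Add(Add(Pow(I, 2), Pow(I, 2)), -1) = Add(Mul(2, Pow(I, 2)), -1) = Add(-1, Mul(2, Pow(I, 2))))
Function('l')(C, E) = Mul(Rational(1, 5), E)
Pow(Add(Mul(Function('l')(Function('o')(1), 1), 5), b), 2) = Pow(Add(Mul(Mul(Rational(1, 5), 1), 5), 49), 2) = Pow(Add(Mul(Rational(1, 5), 5), 49), 2) = Pow(Add(1, 49), 2) = Pow(50, 2) = 2500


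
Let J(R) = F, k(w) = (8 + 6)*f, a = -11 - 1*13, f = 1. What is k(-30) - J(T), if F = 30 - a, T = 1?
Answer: -40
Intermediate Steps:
a = -24 (a = -11 - 13 = -24)
k(w) = 14 (k(w) = (8 + 6)*1 = 14*1 = 14)
F = 54 (F = 30 - 1*(-24) = 30 + 24 = 54)
J(R) = 54
k(-30) - J(T) = 14 - 1*54 = 14 - 54 = -40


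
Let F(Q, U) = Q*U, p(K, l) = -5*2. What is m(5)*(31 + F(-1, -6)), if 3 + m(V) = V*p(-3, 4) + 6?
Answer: -1739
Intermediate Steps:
p(K, l) = -10
m(V) = 3 - 10*V (m(V) = -3 + (V*(-10) + 6) = -3 + (-10*V + 6) = -3 + (6 - 10*V) = 3 - 10*V)
m(5)*(31 + F(-1, -6)) = (3 - 10*5)*(31 - 1*(-6)) = (3 - 50)*(31 + 6) = -47*37 = -1739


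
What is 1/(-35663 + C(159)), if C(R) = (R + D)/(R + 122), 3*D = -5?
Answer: -843/30063437 ≈ -2.8041e-5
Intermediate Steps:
D = -5/3 (D = (1/3)*(-5) = -5/3 ≈ -1.6667)
C(R) = (-5/3 + R)/(122 + R) (C(R) = (R - 5/3)/(R + 122) = (-5/3 + R)/(122 + R))
1/(-35663 + C(159)) = 1/(-35663 + (-5/3 + 159)/(122 + 159)) = 1/(-35663 + (472/3)/281) = 1/(-35663 + (1/281)*(472/3)) = 1/(-35663 + 472/843) = 1/(-30063437/843) = -843/30063437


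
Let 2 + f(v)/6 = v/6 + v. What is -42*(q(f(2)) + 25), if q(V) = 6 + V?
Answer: -1386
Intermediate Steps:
f(v) = -12 + 7*v (f(v) = -12 + 6*(v/6 + v) = -12 + 6*(7*v/6) = -12 + 7*v)
-42*(q(f(2)) + 25) = -42*((6 + (-12 + 7*2)) + 25) = -42*((6 + (-12 + 14)) + 25) = -42*((6 + 2) + 25) = -42*(8 + 25) = -42*33 = -1386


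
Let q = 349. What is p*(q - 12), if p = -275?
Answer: -92675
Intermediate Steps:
p*(q - 12) = -275*(349 - 12) = -275*337 = -92675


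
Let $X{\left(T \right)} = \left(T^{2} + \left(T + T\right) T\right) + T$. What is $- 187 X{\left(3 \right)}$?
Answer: $-5610$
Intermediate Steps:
$X{\left(T \right)} = T + 3 T^{2}$ ($X{\left(T \right)} = \left(T^{2} + 2 T T\right) + T = \left(T^{2} + 2 T^{2}\right) + T = 3 T^{2} + T = T + 3 T^{2}$)
$- 187 X{\left(3 \right)} = - 187 \cdot 3 \left(1 + 3 \cdot 3\right) = - 187 \cdot 3 \left(1 + 9\right) = - 187 \cdot 3 \cdot 10 = \left(-187\right) 30 = -5610$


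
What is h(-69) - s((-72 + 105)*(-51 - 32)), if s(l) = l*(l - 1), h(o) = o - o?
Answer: -7504860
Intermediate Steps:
h(o) = 0
s(l) = l*(-1 + l)
h(-69) - s((-72 + 105)*(-51 - 32)) = 0 - (-72 + 105)*(-51 - 32)*(-1 + (-72 + 105)*(-51 - 32)) = 0 - 33*(-83)*(-1 + 33*(-83)) = 0 - (-2739)*(-1 - 2739) = 0 - (-2739)*(-2740) = 0 - 1*7504860 = 0 - 7504860 = -7504860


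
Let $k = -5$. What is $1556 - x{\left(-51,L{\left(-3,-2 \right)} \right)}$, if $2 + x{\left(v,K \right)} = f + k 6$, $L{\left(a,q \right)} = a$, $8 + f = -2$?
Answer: $1598$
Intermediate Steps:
$f = -10$ ($f = -8 - 2 = -10$)
$x{\left(v,K \right)} = -42$ ($x{\left(v,K \right)} = -2 - 40 = -42$)
$1556 - x{\left(-51,L{\left(-3,-2 \right)} \right)} = 1556 - -42 = 1556 + 42 = 1598$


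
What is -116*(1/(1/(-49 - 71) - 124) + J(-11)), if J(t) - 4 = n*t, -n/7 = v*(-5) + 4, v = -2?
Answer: -1867730152/14881 ≈ -1.2551e+5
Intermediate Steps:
n = -98 (n = -7*(-2*(-5) + 4) = -7*(10 + 4) = -7*14 = -98)
J(t) = 4 - 98*t
-116*(1/(1/(-49 - 71) - 124) + J(-11)) = -116*(1/(1/(-49 - 71) - 124) + (4 - 98*(-11))) = -116*(1/(1/(-120) - 124) + (4 + 1078)) = -116*(1/(-1/120 - 124) + 1082) = -116*(1/(-14881/120) + 1082) = -116*(-120/14881 + 1082) = -116*16101122/14881 = -1867730152/14881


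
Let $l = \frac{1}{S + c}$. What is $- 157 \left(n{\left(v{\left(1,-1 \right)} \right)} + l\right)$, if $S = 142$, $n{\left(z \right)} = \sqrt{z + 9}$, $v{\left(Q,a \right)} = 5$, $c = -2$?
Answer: $- \frac{157}{140} - 157 \sqrt{14} \approx -588.56$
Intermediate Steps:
$n{\left(z \right)} = \sqrt{9 + z}$
$l = \frac{1}{140}$ ($l = \frac{1}{142 - 2} = \frac{1}{140} \approx 0.0071429$)
$- 157 \left(n{\left(v{\left(1,-1 \right)} \right)} + l\right) = - 157 \left(\sqrt{9 + 5} + \frac{1}{140}\right) = - 157 \left(\sqrt{14} + \frac{1}{140}\right) = - 157 \left(\frac{1}{140} + \sqrt{14}\right) = - \frac{157}{140} - 157 \sqrt{14}$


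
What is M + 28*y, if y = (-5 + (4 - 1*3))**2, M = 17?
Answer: 465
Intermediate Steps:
y = 16 (y = (-5 + (4 - 3))**2 = (-5 + 1)**2 = (-4)**2 = 16)
M + 28*y = 17 + 28*16 = 17 + 448 = 465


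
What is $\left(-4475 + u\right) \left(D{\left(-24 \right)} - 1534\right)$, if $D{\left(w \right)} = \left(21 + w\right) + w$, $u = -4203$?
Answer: $13546358$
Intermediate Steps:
$D{\left(w \right)} = 21 + 2 w$
$\left(-4475 + u\right) \left(D{\left(-24 \right)} - 1534\right) = \left(-4475 - 4203\right) \left(\left(21 + 2 \left(-24\right)\right) - 1534\right) = - 8678 \left(\left(21 - 48\right) - 1534\right) = - 8678 \left(-27 - 1534\right) = \left(-8678\right) \left(-1561\right) = 13546358$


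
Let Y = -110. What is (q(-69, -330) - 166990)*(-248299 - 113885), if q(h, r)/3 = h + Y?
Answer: 60675598968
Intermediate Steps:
q(h, r) = -330 + 3*h (q(h, r) = 3*(h - 110) = 3*(-110 + h) = -330 + 3*h)
(q(-69, -330) - 166990)*(-248299 - 113885) = ((-330 + 3*(-69)) - 166990)*(-248299 - 113885) = ((-330 - 207) - 166990)*(-362184) = (-537 - 166990)*(-362184) = -167527*(-362184) = 60675598968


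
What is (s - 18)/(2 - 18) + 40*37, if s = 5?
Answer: 23693/16 ≈ 1480.8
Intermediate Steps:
(s - 18)/(2 - 18) + 40*37 = (5 - 18)/(2 - 18) + 40*37 = -13/(-16) + 1480 = -13*(-1/16) + 1480 = 13/16 + 1480 = 23693/16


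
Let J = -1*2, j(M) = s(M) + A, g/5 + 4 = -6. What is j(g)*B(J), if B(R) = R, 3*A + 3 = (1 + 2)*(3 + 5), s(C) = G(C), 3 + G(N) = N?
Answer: 92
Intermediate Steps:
G(N) = -3 + N
s(C) = -3 + C
g = -50 (g = -20 + 5*(-6) = -20 - 30 = -50)
A = 7 (A = -1 + ((1 + 2)*(3 + 5))/3 = -1 + (3*8)/3 = -1 + (⅓)*24 = -1 + 8 = 7)
j(M) = 4 + M (j(M) = (-3 + M) + 7 = 4 + M)
J = -2
j(g)*B(J) = (4 - 50)*(-2) = -46*(-2) = 92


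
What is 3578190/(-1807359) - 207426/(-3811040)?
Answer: -2210288661611/1147986240560 ≈ -1.9254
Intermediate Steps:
3578190/(-1807359) - 207426/(-3811040) = 3578190*(-1/1807359) - 207426*(-1/3811040) = -1192730/602453 + 103713/1905520 = -2210288661611/1147986240560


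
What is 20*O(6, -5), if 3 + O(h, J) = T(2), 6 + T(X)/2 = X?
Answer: -220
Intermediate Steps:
T(X) = -12 + 2*X
O(h, J) = -11 (O(h, J) = -3 + (-12 + 2*2) = -3 + (-12 + 4) = -3 - 8 = -11)
20*O(6, -5) = 20*(-11) = -220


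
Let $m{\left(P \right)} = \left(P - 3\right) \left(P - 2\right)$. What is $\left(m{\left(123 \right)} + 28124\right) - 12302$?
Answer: $30342$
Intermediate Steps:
$m{\left(P \right)} = \left(-3 + P\right) \left(-2 + P\right)$ ($m{\left(P \right)} = \left(P - 3\right) \left(-2 + P\right) = \left(-3 + P\right) \left(-2 + P\right)$)
$\left(m{\left(123 \right)} + 28124\right) - 12302 = \left(\left(6 + 123^{2} - 615\right) + 28124\right) - 12302 = \left(\left(6 + 15129 - 615\right) + 28124\right) - 12302 = \left(14520 + 28124\right) - 12302 = 42644 - 12302 = 30342$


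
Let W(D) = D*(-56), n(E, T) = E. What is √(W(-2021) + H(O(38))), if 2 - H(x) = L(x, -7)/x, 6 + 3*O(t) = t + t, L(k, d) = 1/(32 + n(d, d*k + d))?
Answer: 3*√1540478310/350 ≈ 336.42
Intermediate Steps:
L(k, d) = 1/(32 + d)
W(D) = -56*D
O(t) = -2 + 2*t/3 (O(t) = -2 + (t + t)/3 = -2 + (2*t)/3 = -2 + 2*t/3)
H(x) = 2 - 1/(25*x) (H(x) = 2 - 1/((32 - 7)*x) = 2 - 1/(25*x))
√(W(-2021) + H(O(38))) = √(-56*(-2021) + (2 - 1/(25*(-2 + (⅔)*38)))) = √(113176 + (2 - 1/(25*(-2 + 76/3)))) = √(113176 + (2 - 1/(25*70/3))) = √(113176 + (2 - 1/25*3/70)) = √(113176 + (2 - 3/1750)) = √(113176 + 3497/1750) = √(198061497/1750) = 3*√1540478310/350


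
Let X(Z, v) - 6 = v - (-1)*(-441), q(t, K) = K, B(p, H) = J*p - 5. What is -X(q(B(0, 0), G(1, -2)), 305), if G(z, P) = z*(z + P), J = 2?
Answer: 130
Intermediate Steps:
G(z, P) = z*(P + z)
B(p, H) = -5 + 2*p (B(p, H) = 2*p - 5 = -5 + 2*p)
X(Z, v) = -435 + v (X(Z, v) = 6 + (v - (-1)*(-441)) = 6 + (v - 1*441) = 6 + (v - 441) = 6 + (-441 + v) = -435 + v)
-X(q(B(0, 0), G(1, -2)), 305) = -(-435 + 305) = -1*(-130) = 130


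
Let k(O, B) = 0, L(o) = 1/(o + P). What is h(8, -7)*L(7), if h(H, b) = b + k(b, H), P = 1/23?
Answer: -161/162 ≈ -0.99383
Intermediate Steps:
P = 1/23 ≈ 0.043478
L(o) = 1/(1/23 + o) (L(o) = 1/(o + 1/23) = 1/(1/23 + o))
h(H, b) = b (h(H, b) = b + 0 = b)
h(8, -7)*L(7) = -161/(1 + 23*7) = -161/(1 + 161) = -161/162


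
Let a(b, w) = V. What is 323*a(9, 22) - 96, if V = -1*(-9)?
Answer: 2811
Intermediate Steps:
V = 9
a(b, w) = 9
323*a(9, 22) - 96 = 323*9 - 96 = 2907 - 96 = 2811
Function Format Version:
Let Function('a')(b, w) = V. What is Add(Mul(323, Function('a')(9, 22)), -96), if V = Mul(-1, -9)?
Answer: 2811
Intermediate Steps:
V = 9
Function('a')(b, w) = 9
Add(Mul(323, Function('a')(9, 22)), -96) = Add(Mul(323, 9), -96) = Add(2907, -96) = 2811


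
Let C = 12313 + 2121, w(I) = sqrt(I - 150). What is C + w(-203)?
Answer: 14434 + I*sqrt(353) ≈ 14434.0 + 18.788*I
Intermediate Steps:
w(I) = sqrt(-150 + I)
C = 14434
C + w(-203) = 14434 + sqrt(-150 - 203) = 14434 + sqrt(-353) = 14434 + I*sqrt(353)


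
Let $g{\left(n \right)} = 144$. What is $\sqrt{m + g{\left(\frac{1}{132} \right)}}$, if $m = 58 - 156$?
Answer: $\sqrt{46} \approx 6.7823$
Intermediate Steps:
$m = -98$ ($m = 58 - 156 = -98$)
$\sqrt{m + g{\left(\frac{1}{132} \right)}} = \sqrt{-98 + 144} = \sqrt{46}$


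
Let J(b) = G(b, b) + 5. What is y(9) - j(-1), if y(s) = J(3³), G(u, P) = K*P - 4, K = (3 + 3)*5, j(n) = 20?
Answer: 791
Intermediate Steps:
K = 30 (K = 6*5 = 30)
G(u, P) = -4 + 30*P (G(u, P) = 30*P - 4 = -4 + 30*P)
J(b) = 1 + 30*b (J(b) = (-4 + 30*b) + 5 = 1 + 30*b)
y(s) = 811 (y(s) = 1 + 30*3³ = 1 + 30*27 = 1 + 810 = 811)
y(9) - j(-1) = 811 - 1*20 = 811 - 20 = 791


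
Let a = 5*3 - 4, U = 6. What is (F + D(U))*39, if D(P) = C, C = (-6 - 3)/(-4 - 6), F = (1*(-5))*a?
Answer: -21099/10 ≈ -2109.9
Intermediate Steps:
a = 11 (a = 15 - 4 = 11)
F = -55 (F = (1*(-5))*11 = -5*11 = -55)
C = 9/10 (C = -9/(-10) = -9*(-1/10) = 9/10 ≈ 0.90000)
D(P) = 9/10
(F + D(U))*39 = (-55 + 9/10)*39 = -541/10*39 = -21099/10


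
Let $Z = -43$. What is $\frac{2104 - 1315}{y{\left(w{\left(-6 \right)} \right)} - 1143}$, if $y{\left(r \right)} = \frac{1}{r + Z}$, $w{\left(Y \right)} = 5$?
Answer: $- \frac{29982}{43435} \approx -0.69027$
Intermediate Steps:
$y{\left(r \right)} = \frac{1}{-43 + r}$ ($y{\left(r \right)} = \frac{1}{r - 43} = \frac{1}{-43 + r}$)
$\frac{2104 - 1315}{y{\left(w{\left(-6 \right)} \right)} - 1143} = \frac{2104 - 1315}{\frac{1}{-43 + 5} - 1143} = \frac{789}{\frac{1}{-38} - 1143} = \frac{789}{- \frac{1}{38} - 1143} = \frac{789}{- \frac{43435}{38}} = 789 \left(- \frac{38}{43435}\right) = - \frac{29982}{43435}$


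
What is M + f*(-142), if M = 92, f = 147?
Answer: -20782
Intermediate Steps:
M + f*(-142) = 92 + 147*(-142) = 92 - 20874 = -20782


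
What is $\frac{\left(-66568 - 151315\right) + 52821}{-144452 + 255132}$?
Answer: $- \frac{82531}{55340} \approx -1.4913$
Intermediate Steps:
$\frac{\left(-66568 - 151315\right) + 52821}{-144452 + 255132} = \frac{-217883 + 52821}{110680} = \left(-165062\right) \frac{1}{110680} = - \frac{82531}{55340}$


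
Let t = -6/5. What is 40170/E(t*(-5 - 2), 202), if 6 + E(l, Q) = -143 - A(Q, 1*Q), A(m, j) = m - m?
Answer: -40170/149 ≈ -269.60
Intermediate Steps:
A(m, j) = 0
t = -6/5 (t = -6*1/5 = -6/5 ≈ -1.2000)
E(l, Q) = -149 (E(l, Q) = -6 + (-143 - 1*0) = -6 + (-143 + 0) = -6 - 143 = -149)
40170/E(t*(-5 - 2), 202) = 40170/(-149) = 40170*(-1/149) = -40170/149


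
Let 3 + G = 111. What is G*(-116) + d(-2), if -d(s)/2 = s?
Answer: -12524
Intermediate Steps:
G = 108 (G = -3 + 111 = 108)
d(s) = -2*s
G*(-116) + d(-2) = 108*(-116) - 2*(-2) = -12528 + 4 = -12524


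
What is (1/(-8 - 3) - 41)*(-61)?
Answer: 27572/11 ≈ 2506.5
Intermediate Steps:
(1/(-8 - 3) - 41)*(-61) = (1/(-11) - 41)*(-61) = (-1/11 - 41)*(-61) = -452/11*(-61) = 27572/11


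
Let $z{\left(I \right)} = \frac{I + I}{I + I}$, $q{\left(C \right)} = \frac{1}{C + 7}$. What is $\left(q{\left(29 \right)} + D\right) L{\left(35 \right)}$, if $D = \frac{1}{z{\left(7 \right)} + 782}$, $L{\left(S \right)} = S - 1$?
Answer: $\frac{1547}{1566} \approx 0.98787$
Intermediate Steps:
$q{\left(C \right)} = \frac{1}{7 + C}$
$L{\left(S \right)} = -1 + S$ ($L{\left(S \right)} = S - 1 = -1 + S$)
$z{\left(I \right)} = 1$ ($z{\left(I \right)} = \frac{2 I}{2 I} = 2 I \frac{1}{2 I} = 1$)
$D = \frac{1}{783}$ ($D = \frac{1}{1 + 782} = \frac{1}{783} \approx 0.0012771$)
$\left(q{\left(29 \right)} + D\right) L{\left(35 \right)} = \left(\frac{1}{7 + 29} + \frac{1}{783}\right) \left(-1 + 35\right) = \left(\frac{1}{36} + \frac{1}{783}\right) 34 = \frac{91}{3132} \cdot 34 = \frac{1547}{1566}$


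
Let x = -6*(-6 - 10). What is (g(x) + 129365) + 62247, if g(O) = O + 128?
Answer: 191836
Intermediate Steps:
x = 96 (x = -6*(-16) = 96)
g(O) = 128 + O
(g(x) + 129365) + 62247 = ((128 + 96) + 129365) + 62247 = (224 + 129365) + 62247 = 129589 + 62247 = 191836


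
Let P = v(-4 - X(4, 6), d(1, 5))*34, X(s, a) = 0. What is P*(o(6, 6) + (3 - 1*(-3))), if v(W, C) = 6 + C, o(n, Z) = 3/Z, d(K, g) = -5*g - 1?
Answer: -4420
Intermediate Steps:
d(K, g) = -1 - 5*g
P = -680 (P = (6 + (-1 - 5*5))*34 = (6 + (-1 - 25))*34 = (6 - 26)*34 = -20*34 = -680)
P*(o(6, 6) + (3 - 1*(-3))) = -680*(3/6 + (3 - 1*(-3))) = -680*(3*(⅙) + (3 + 3)) = -680*(½ + 6) = -680*13/2 = -4420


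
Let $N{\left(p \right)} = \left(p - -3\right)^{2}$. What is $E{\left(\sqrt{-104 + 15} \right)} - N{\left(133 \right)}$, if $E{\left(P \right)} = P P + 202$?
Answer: $-18383$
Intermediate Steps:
$N{\left(p \right)} = \left(3 + p\right)^{2}$ ($N{\left(p \right)} = \left(p + 3\right)^{2} = \left(3 + p\right)^{2}$)
$E{\left(P \right)} = 202 + P^{2}$ ($E{\left(P \right)} = P^{2} + 202 = 202 + P^{2}$)
$E{\left(\sqrt{-104 + 15} \right)} - N{\left(133 \right)} = \left(202 + \left(\sqrt{-104 + 15}\right)^{2}\right) - \left(3 + 133\right)^{2} = \left(202 + \left(\sqrt{-89}\right)^{2}\right) - 136^{2} = \left(202 + \left(i \sqrt{89}\right)^{2}\right) - 18496 = \left(202 - 89\right) - 18496 = 113 - 18496 = -18383$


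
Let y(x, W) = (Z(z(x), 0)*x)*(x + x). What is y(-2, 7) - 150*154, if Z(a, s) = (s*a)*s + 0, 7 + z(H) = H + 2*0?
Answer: -23100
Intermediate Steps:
z(H) = -7 + H (z(H) = -7 + (H + 2*0) = -7 + (H + 0) = -7 + H)
Z(a, s) = a*s² (Z(a, s) = (a*s)*s + 0 = a*s² + 0 = a*s²)
y(x, W) = 0 (y(x, W) = (((-7 + x)*0²)*x)*(x + x) = (((-7 + x)*0)*x)*(2*x) = (0*x)*(2*x) = 0*(2*x) = 0)
y(-2, 7) - 150*154 = 0 - 150*154 = 0 - 23100 = -23100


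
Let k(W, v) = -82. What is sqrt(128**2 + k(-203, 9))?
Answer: sqrt(16302) ≈ 127.68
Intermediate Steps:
sqrt(128**2 + k(-203, 9)) = sqrt(128**2 - 82) = sqrt(16384 - 82) = sqrt(16302)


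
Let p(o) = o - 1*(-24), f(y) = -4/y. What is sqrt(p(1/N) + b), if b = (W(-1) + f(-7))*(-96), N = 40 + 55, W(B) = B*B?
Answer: I*sqrt(56094745)/665 ≈ 11.263*I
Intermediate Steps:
W(B) = B**2
N = 95
p(o) = 24 + o (p(o) = o + 24 = 24 + o)
b = -1056/7 (b = ((-1)**2 - 4/(-7))*(-96) = (1 - 4*(-1/7))*(-96) = (1 + 4/7)*(-96) = (11/7)*(-96) = -1056/7 ≈ -150.86)
sqrt(p(1/N) + b) = sqrt((24 + 1/95) - 1056/7) = sqrt(2281/95 - 1056/7) = sqrt(-84353/665) = I*sqrt(56094745)/665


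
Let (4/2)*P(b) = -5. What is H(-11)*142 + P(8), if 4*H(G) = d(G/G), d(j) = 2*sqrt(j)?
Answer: 137/2 ≈ 68.500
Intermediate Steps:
P(b) = -5/2 (P(b) = (1/2)*(-5) = -5/2)
H(G) = 1/2 (H(G) = (2*sqrt(G/G))/4 = (2*sqrt(1))/4 = (2*1)/4 = (1/4)*2 = 1/2)
H(-11)*142 + P(8) = (1/2)*142 - 5/2 = 71 - 5/2 = 137/2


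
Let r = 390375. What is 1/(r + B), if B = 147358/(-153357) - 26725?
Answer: 153357/55768125692 ≈ 2.7499e-6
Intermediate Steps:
B = -4098613183/153357 (B = 147358*(-1/153357) - 26725 = -147358/153357 - 26725 = -4098613183/153357 ≈ -26726.)
1/(r + B) = 1/(390375 - 4098613183/153357) = 1/(55768125692/153357) = 153357/55768125692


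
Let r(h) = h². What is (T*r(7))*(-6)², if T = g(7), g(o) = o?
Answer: 12348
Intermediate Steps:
T = 7
(T*r(7))*(-6)² = (7*7²)*(-6)² = (7*49)*36 = 343*36 = 12348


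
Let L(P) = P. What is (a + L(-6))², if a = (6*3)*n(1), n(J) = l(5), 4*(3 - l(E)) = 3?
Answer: 4761/4 ≈ 1190.3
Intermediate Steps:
l(E) = 9/4 (l(E) = 3 - ¼*3 = 3 - ¾ = 9/4)
n(J) = 9/4
a = 81/2 (a = (6*3)*(9/4) = 18*(9/4) = 81/2 ≈ 40.500)
(a + L(-6))² = (81/2 - 6)² = (69/2)² = 4761/4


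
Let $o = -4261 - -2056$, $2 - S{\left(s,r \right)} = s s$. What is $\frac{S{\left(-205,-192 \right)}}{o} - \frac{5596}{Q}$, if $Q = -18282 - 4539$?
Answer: $\frac{323782021}{16773435} \approx 19.303$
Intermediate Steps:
$S{\left(s,r \right)} = 2 - s^{2}$ ($S{\left(s,r \right)} = 2 - s s = 2 - s^{2}$)
$o = -2205$ ($o = -4261 + 2056 = -2205$)
$Q = -22821$
$\frac{S{\left(-205,-192 \right)}}{o} - \frac{5596}{Q} = \frac{2 - \left(-205\right)^{2}}{-2205} - \frac{5596}{-22821} = \left(2 - 42025\right) \left(- \frac{1}{2205}\right) - - \frac{5596}{22821} = \left(2 - 42025\right) \left(- \frac{1}{2205}\right) + \frac{5596}{22821} = \left(-42023\right) \left(- \frac{1}{2205}\right) + \frac{5596}{22821} = \frac{42023}{2205} + \frac{5596}{22821} = \frac{323782021}{16773435}$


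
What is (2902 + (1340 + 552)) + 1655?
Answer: 6449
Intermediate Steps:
(2902 + (1340 + 552)) + 1655 = (2902 + 1892) + 1655 = 4794 + 1655 = 6449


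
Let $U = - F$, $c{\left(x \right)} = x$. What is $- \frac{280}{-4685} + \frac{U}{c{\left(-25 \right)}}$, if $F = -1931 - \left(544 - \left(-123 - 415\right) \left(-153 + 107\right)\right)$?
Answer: $\frac{20871201}{23425} \approx 890.98$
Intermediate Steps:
$F = 22273$ ($F = -1931 - -24204 = -1931 + \left(-544 + 24748\right) = -1931 + 24204 = 22273$)
$U = -22273$ ($U = \left(-1\right) 22273 = -22273$)
$- \frac{280}{-4685} + \frac{U}{c{\left(-25 \right)}} = - \frac{280}{-4685} - \frac{22273}{-25} = \left(-280\right) \left(- \frac{1}{4685}\right) - - \frac{22273}{25} = \frac{56}{937} + \frac{22273}{25} = \frac{20871201}{23425}$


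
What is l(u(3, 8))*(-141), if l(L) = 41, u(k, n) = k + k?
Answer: -5781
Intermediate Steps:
u(k, n) = 2*k
l(u(3, 8))*(-141) = 41*(-141) = -5781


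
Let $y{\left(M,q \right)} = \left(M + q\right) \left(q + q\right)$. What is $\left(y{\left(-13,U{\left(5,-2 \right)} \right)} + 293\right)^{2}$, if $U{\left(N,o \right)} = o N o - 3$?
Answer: $184041$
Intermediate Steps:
$U{\left(N,o \right)} = -3 + N o^{2}$ ($U{\left(N,o \right)} = N o o - 3 = N o^{2} - 3 = -3 + N o^{2}$)
$y{\left(M,q \right)} = 2 q \left(M + q\right)$ ($y{\left(M,q \right)} = \left(M + q\right) 2 q = 2 q \left(M + q\right)$)
$\left(y{\left(-13,U{\left(5,-2 \right)} \right)} + 293\right)^{2} = \left(2 \left(-3 + 5 \left(-2\right)^{2}\right) \left(-13 - \left(3 - 5 \left(-2\right)^{2}\right)\right) + 293\right)^{2} = \left(2 \left(-3 + 5 \cdot 4\right) \left(-13 + \left(-3 + 5 \cdot 4\right)\right) + 293\right)^{2} = \left(2 \left(-3 + 20\right) \left(-13 + \left(-3 + 20\right)\right) + 293\right)^{2} = \left(2 \cdot 17 \left(-13 + 17\right) + 293\right)^{2} = \left(2 \cdot 17 \cdot 4 + 293\right)^{2} = \left(136 + 293\right)^{2} = 429^{2} = 184041$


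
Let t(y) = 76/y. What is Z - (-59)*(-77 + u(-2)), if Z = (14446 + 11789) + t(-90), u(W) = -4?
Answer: 965482/45 ≈ 21455.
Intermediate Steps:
Z = 1180537/45 (Z = (14446 + 11789) + 76/(-90) = 26235 + 76*(-1/90) = 26235 - 38/45 = 1180537/45 ≈ 26234.)
Z - (-59)*(-77 + u(-2)) = 1180537/45 - (-59)*(-77 - 4) = 1180537/45 - (-59)*(-81) = 1180537/45 - 1*4779 = 1180537/45 - 4779 = 965482/45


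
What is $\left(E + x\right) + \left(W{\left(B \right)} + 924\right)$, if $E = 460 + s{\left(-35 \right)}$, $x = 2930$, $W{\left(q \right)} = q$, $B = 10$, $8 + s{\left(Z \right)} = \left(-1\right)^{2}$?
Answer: $4317$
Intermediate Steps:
$s{\left(Z \right)} = -7$ ($s{\left(Z \right)} = -8 + \left(-1\right)^{2} = -8 + 1 = -7$)
$E = 453$ ($E = 460 - 7 = 453$)
$\left(E + x\right) + \left(W{\left(B \right)} + 924\right) = \left(453 + 2930\right) + \left(10 + 924\right) = 3383 + 934 = 4317$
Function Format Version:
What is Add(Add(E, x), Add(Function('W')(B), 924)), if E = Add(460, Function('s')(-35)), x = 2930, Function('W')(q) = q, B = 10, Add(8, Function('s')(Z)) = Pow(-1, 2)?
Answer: 4317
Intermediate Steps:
Function('s')(Z) = -7 (Function('s')(Z) = Add(-8, Pow(-1, 2)) = Add(-8, 1) = -7)
E = 453 (E = Add(460, -7) = 453)
Add(Add(E, x), Add(Function('W')(B), 924)) = Add(Add(453, 2930), Add(10, 924)) = Add(3383, 934) = 4317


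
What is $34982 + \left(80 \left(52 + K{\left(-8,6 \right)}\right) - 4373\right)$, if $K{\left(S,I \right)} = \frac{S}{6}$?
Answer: $\frac{103987}{3} \approx 34662.0$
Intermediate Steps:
$K{\left(S,I \right)} = \frac{S}{6}$ ($K{\left(S,I \right)} = S \frac{1}{6} = \frac{S}{6}$)
$34982 + \left(80 \left(52 + K{\left(-8,6 \right)}\right) - 4373\right) = 34982 + \left(80 \left(52 + \frac{1}{6} \left(-8\right)\right) - 4373\right) = 34982 - \left(4373 - 80 \left(52 - \frac{4}{3}\right)\right) = 34982 + \left(80 \cdot \frac{152}{3} - 4373\right) = 34982 + \left(\frac{12160}{3} - 4373\right) = 34982 - \frac{959}{3} = \frac{103987}{3}$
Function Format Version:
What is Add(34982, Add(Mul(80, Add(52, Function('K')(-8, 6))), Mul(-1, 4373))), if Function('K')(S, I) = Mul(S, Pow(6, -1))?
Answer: Rational(103987, 3) ≈ 34662.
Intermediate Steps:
Function('K')(S, I) = Mul(Rational(1, 6), S) (Function('K')(S, I) = Mul(S, Rational(1, 6)) = Mul(Rational(1, 6), S))
Add(34982, Add(Mul(80, Add(52, Function('K')(-8, 6))), Mul(-1, 4373))) = Add(34982, Add(Mul(80, Add(52, Mul(Rational(1, 6), -8))), Mul(-1, 4373))) = Add(34982, Add(Mul(80, Add(52, Rational(-4, 3))), -4373)) = Add(34982, Add(Mul(80, Rational(152, 3)), -4373)) = Add(34982, Add(Rational(12160, 3), -4373)) = Add(34982, Rational(-959, 3)) = Rational(103987, 3)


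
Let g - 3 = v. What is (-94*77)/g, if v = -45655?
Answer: 3619/22826 ≈ 0.15855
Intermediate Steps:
g = -45652 (g = 3 - 45655 = -45652)
(-94*77)/g = -94*77/(-45652) = -7238*(-1/45652) = 3619/22826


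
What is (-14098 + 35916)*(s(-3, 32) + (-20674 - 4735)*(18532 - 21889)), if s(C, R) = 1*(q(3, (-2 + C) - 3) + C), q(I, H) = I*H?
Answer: 1861031458548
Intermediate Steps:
q(I, H) = H*I
s(C, R) = -15 + 4*C (s(C, R) = 1*(((-2 + C) - 3)*3 + C) = 1*((-5 + C)*3 + C) = 1*((-15 + 3*C) + C) = 1*(-15 + 4*C) = -15 + 4*C)
(-14098 + 35916)*(s(-3, 32) + (-20674 - 4735)*(18532 - 21889)) = (-14098 + 35916)*((-15 + 4*(-3)) + (-20674 - 4735)*(18532 - 21889)) = 21818*((-15 - 12) - 25409*(-3357)) = 21818*(-27 + 85298013) = 21818*85297986 = 1861031458548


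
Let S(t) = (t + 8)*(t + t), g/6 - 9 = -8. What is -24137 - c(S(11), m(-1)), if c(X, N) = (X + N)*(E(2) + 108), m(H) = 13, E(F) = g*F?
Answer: -75857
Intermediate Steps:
g = 6 (g = 54 + 6*(-8) = 54 - 48 = 6)
E(F) = 6*F
S(t) = 2*t*(8 + t) (S(t) = (8 + t)*(2*t) = 2*t*(8 + t))
c(X, N) = 120*N + 120*X (c(X, N) = (X + N)*(6*2 + 108) = (N + X)*(12 + 108) = (N + X)*120 = 120*N + 120*X)
-24137 - c(S(11), m(-1)) = -24137 - (120*13 + 120*(2*11*(8 + 11))) = -24137 - (1560 + 120*(2*11*19)) = -24137 - (1560 + 120*418) = -24137 - (1560 + 50160) = -24137 - 1*51720 = -24137 - 51720 = -75857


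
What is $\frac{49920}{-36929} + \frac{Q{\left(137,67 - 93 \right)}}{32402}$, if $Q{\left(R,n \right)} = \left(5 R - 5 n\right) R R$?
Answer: $\frac{563275618975}{1196573458} \approx 470.74$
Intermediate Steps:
$Q{\left(R,n \right)} = R^{2} \left(- 5 n + 5 R\right)$ ($Q{\left(R,n \right)} = \left(- 5 n + 5 R\right) R R = R \left(- 5 n + 5 R\right) R = R^{2} \left(- 5 n + 5 R\right)$)
$\frac{49920}{-36929} + \frac{Q{\left(137,67 - 93 \right)}}{32402} = \frac{49920}{-36929} + \frac{5 \cdot 137^{2} \left(137 - \left(67 - 93\right)\right)}{32402} = 49920 \left(- \frac{1}{36929}\right) + 5 \cdot 18769 \left(137 - -26\right) \frac{1}{32402} = - \frac{49920}{36929} + 5 \cdot 18769 \left(137 + 26\right) \frac{1}{32402} = - \frac{49920}{36929} + 5 \cdot 18769 \cdot 163 \cdot \frac{1}{32402} = - \frac{49920}{36929} + 15296735 \cdot \frac{1}{32402} = - \frac{49920}{36929} + \frac{15296735}{32402} = \frac{563275618975}{1196573458}$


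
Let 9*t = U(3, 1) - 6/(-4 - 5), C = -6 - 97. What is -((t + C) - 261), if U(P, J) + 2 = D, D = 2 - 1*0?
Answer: 9826/27 ≈ 363.93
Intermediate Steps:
D = 2 (D = 2 + 0 = 2)
U(P, J) = 0 (U(P, J) = -2 + 2 = 0)
C = -103
t = 2/27 (t = (0 - 6/(-4 - 5))/9 = (0 - 6/(-9))/9 = (0 - 6*(-⅑))/9 = (0 + ⅔)/9 = (⅑)*(⅔) = 2/27 ≈ 0.074074)
-((t + C) - 261) = -((2/27 - 103) - 261) = -(-2779/27 - 261) = -1*(-9826/27) = 9826/27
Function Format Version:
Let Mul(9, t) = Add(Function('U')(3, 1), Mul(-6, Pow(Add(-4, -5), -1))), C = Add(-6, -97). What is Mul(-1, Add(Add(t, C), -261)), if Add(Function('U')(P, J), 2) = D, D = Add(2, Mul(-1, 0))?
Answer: Rational(9826, 27) ≈ 363.93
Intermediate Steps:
D = 2 (D = Add(2, 0) = 2)
Function('U')(P, J) = 0 (Function('U')(P, J) = Add(-2, 2) = 0)
C = -103
t = Rational(2, 27) (t = Mul(Rational(1, 9), Add(0, Mul(-6, Pow(Add(-4, -5), -1)))) = Mul(Rational(1, 9), Add(0, Mul(-6, Pow(-9, -1)))) = Mul(Rational(1, 9), Add(0, Mul(-6, Rational(-1, 9)))) = Mul(Rational(1, 9), Add(0, Rational(2, 3))) = Mul(Rational(1, 9), Rational(2, 3)) = Rational(2, 27) ≈ 0.074074)
Mul(-1, Add(Add(t, C), -261)) = Mul(-1, Add(Add(Rational(2, 27), -103), -261)) = Mul(-1, Add(Rational(-2779, 27), -261)) = Mul(-1, Rational(-9826, 27)) = Rational(9826, 27)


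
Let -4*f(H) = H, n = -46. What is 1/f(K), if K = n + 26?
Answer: ⅕ ≈ 0.20000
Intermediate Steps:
K = -20 (K = -46 + 26 = -20)
f(H) = -H/4
1/f(K) = 1/(-¼*(-20)) = 1/5 = ⅕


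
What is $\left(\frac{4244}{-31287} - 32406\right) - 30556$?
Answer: $- \frac{1969896338}{31287} \approx -62962.0$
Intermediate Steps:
$\left(\frac{4244}{-31287} - 32406\right) - 30556 = \left(4244 \left(- \frac{1}{31287}\right) - 32406\right) - 30556 = \left(- \frac{4244}{31287} - 32406\right) - 30556 = - \frac{1013890766}{31287} - 30556 = - \frac{1969896338}{31287}$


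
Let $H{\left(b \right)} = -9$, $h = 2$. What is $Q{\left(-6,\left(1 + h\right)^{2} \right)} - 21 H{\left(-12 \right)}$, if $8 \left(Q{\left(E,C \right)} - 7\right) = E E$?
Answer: $\frac{401}{2} \approx 200.5$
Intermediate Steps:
$Q{\left(E,C \right)} = 7 + \frac{E^{2}}{8}$ ($Q{\left(E,C \right)} = 7 + \frac{E E}{8} = 7 + \frac{E^{2}}{8}$)
$Q{\left(-6,\left(1 + h\right)^{2} \right)} - 21 H{\left(-12 \right)} = \left(7 + \frac{\left(-6\right)^{2}}{8}\right) - -189 = \left(7 + \frac{1}{8} \cdot 36\right) + 189 = \left(7 + \frac{9}{2}\right) + 189 = \frac{23}{2} + 189 = \frac{401}{2}$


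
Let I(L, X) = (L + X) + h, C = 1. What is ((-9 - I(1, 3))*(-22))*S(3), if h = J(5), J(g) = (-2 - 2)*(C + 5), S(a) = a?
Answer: -726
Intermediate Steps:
J(g) = -24 (J(g) = (-2 - 2)*(1 + 5) = -4*6 = -24)
h = -24
I(L, X) = -24 + L + X (I(L, X) = (L + X) - 24 = -24 + L + X)
((-9 - I(1, 3))*(-22))*S(3) = ((-9 - (-24 + 1 + 3))*(-22))*3 = ((-9 - 1*(-20))*(-22))*3 = ((-9 + 20)*(-22))*3 = (11*(-22))*3 = -242*3 = -726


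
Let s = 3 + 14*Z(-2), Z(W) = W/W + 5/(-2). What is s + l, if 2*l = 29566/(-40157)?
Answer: -737609/40157 ≈ -18.368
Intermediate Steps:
Z(W) = -3/2 (Z(W) = 1 + 5*(-½) = 1 - 5/2 = -3/2)
l = -14783/40157 (l = (29566/(-40157))/2 = (29566*(-1/40157))/2 = (½)*(-29566/40157) = -14783/40157 ≈ -0.36813)
s = -18 (s = 3 + 14*(-3/2) = 3 - 21 = -18)
s + l = -18 - 14783/40157 = -737609/40157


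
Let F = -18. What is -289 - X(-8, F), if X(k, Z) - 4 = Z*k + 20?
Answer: -457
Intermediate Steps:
X(k, Z) = 24 + Z*k (X(k, Z) = 4 + (Z*k + 20) = 4 + (20 + Z*k) = 24 + Z*k)
-289 - X(-8, F) = -289 - (24 - 18*(-8)) = -289 - (24 + 144) = -289 - 1*168 = -289 - 168 = -457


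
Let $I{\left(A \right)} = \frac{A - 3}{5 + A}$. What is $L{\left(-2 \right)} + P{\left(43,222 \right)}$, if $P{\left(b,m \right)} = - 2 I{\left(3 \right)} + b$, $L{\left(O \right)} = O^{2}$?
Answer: $47$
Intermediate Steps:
$I{\left(A \right)} = \frac{-3 + A}{5 + A}$
$P{\left(b,m \right)} = b$ ($P{\left(b,m \right)} = - 2 \frac{-3 + 3}{5 + 3} + b = - 2 \cdot \frac{1}{8} \cdot 0 + b = \left(-2\right) 0 + b = 0 + b = b$)
$L{\left(-2 \right)} + P{\left(43,222 \right)} = \left(-2\right)^{2} + 43 = 4 + 43 = 47$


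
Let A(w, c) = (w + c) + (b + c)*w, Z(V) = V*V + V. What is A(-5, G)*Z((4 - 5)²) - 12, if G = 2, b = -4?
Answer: 2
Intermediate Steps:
Z(V) = V + V² (Z(V) = V² + V = V + V²)
A(w, c) = c + w + w*(-4 + c) (A(w, c) = (w + c) + (-4 + c)*w = (c + w) + w*(-4 + c) = c + w + w*(-4 + c))
A(-5, G)*Z((4 - 5)²) - 12 = (2 - 3*(-5) + 2*(-5))*((4 - 5)²*(1 + (4 - 5)²)) - 12 = (2 + 15 - 10)*((-1)²*(1 + (-1)²)) - 12 = 7*(1*(1 + 1)) - 12 = 7*(1*2) - 12 = 7*2 - 12 = 14 - 12 = 2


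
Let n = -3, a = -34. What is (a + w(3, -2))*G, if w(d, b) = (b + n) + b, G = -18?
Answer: 738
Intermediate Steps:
w(d, b) = -3 + 2*b (w(d, b) = (b - 3) + b = (-3 + b) + b = -3 + 2*b)
(a + w(3, -2))*G = (-34 + (-3 + 2*(-2)))*(-18) = (-34 + (-3 - 4))*(-18) = (-34 - 7)*(-18) = -41*(-18) = 738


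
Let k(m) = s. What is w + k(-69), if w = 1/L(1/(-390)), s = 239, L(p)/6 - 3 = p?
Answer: 279456/1169 ≈ 239.06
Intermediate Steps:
L(p) = 18 + 6*p
k(m) = 239
w = 65/1169 (w = 1/(18 + 6/(-390)) = 1/(18 + 6*(-1/390)) = 1/(18 - 1/65) = 1/(1169/65) = 65/1169 ≈ 0.055603)
w + k(-69) = 65/1169 + 239 = 279456/1169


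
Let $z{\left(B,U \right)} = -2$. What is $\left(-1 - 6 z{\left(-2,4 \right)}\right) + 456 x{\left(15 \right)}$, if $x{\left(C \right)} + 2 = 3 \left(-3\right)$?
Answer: $-5005$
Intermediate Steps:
$x{\left(C \right)} = -11$ ($x{\left(C \right)} = -2 + 3 \left(-3\right) = -2 - 9 = -11$)
$\left(-1 - 6 z{\left(-2,4 \right)}\right) + 456 x{\left(15 \right)} = \left(-1 - -12\right) + 456 \left(-11\right) = \left(-1 + 12\right) - 5016 = 11 - 5016 = -5005$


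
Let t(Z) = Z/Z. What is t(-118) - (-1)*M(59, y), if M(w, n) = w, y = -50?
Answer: 60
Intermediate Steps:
t(Z) = 1
t(-118) - (-1)*M(59, y) = 1 - (-1)*59 = 1 - 1*(-59) = 1 + 59 = 60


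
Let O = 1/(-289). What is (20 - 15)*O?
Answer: -5/289 ≈ -0.017301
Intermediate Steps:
O = -1/289 ≈ -0.0034602
(20 - 15)*O = (20 - 15)*(-1/289) = 5*(-1/289) = -5/289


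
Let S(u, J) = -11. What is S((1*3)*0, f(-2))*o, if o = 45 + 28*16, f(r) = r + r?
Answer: -5423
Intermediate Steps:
f(r) = 2*r
o = 493 (o = 45 + 448 = 493)
S((1*3)*0, f(-2))*o = -11*493 = -5423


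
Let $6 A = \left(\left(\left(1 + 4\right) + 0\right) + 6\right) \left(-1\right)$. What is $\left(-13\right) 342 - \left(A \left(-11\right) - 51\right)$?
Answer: $- \frac{26491}{6} \approx -4415.2$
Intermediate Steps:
$A = - \frac{11}{6}$ ($A = \frac{\left(\left(\left(1 + 4\right) + 0\right) + 6\right) \left(-1\right)}{6} = \frac{\left(\left(5 + 0\right) + 6\right) \left(-1\right)}{6} = \frac{\left(5 + 6\right) \left(-1\right)}{6} = \frac{11 \left(-1\right)}{6} = \frac{1}{6} \left(-11\right) = - \frac{11}{6} \approx -1.8333$)
$\left(-13\right) 342 - \left(A \left(-11\right) - 51\right) = \left(-13\right) 342 - \left(\left(- \frac{11}{6}\right) \left(-11\right) - 51\right) = -4446 - \left(\frac{121}{6} - 51\right) = -4446 - - \frac{185}{6} = -4446 + \frac{185}{6} = - \frac{26491}{6}$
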